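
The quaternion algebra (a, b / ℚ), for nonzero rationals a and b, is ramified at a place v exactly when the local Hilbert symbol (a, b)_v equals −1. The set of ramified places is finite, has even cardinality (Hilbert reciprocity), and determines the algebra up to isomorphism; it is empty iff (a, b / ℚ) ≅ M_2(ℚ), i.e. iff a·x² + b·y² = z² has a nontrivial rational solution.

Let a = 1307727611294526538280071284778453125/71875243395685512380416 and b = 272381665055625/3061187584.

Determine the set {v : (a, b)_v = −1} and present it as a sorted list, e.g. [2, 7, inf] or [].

(a, b) ≡ (629, 622081) mod (ℚ^×)²; places V = {2, 3, 5, 7, 13, 17, 19, 23, 31, 37, 43, ∞}.
(a,b)_17: α=3, u≡6; β=1, v≡16 (mod 17); (6|17)=-1, (16|17)=+1; sign (−1)^0·-1^1·+1^3 = -1.
(a,b)_7: α=-4, u≡3; β=-2, v≡6 (mod 7); (3|7)=-1, (6|7)=-1; sign (−1)^0·-1^-2·-1^-4 = +1.
(a,b)_2: α=-34, β=-10; u≡5, v≡1 (mod 8); ε(u)ε(v)=0·0, αω(v)=-34·0, βω(u)=-10·1; sum ≡ 0  ⇒  +1.
(a,b)_19: α=-2, u≡15; β=-2, v≡12 (mod 19); (15|19)=-1, (12|19)=-1; sign (−1)^0·-1^-2·-1^-2 = +1.
(a,b)_23: α=2, u≡18; β=1, v≡17 (mod 23); (18|23)=+1, (17|23)=-1; sign (−1)^0·+1^1·-1^2 = +1.
(a,b)_3: α=18, u≡2; β=6, v≡1 (mod 3); (2|3)=-1, (1|3)=+1; sign (−1)^0·-1^6·+1^18 = +1.
(a,b)_37: α=3, u≡19; β=1, v≡32 (mod 37); (19|37)=-1, (32|37)=-1; sign (−1)^0·-1^1·-1^3 = +1.
(a,b)_5: α=6, u≡1; β=4, v≡1 (mod 5); (1|5)=+1, (1|5)=+1; sign (−1)^0·+1^4·+1^6 = +1.
(a,b)_43: α=2, u≡37; β=1, v≡27 (mod 43); (37|43)=-1, (27|43)=-1; sign (−1)^0·-1^1·-1^2 = -1.
(a,b)_31: α=6, u≡10; β=2, v≡4 (mod 31); (10|31)=+1, (4|31)=+1; sign (−1)^0·+1^2·+1^6 = +1.
(a,b)_∞: sgn(629)=+, sgn(622081)=+, so +1.
(a,b)_13: α=-6, u≡7; β=-2, v≡5 (mod 13); (7|13)=-1, (5|13)=-1; sign (−1)^0·-1^-2·-1^-6 = +1.
Ram(629, 622081) = {17, 43}; no ℚ_17-point on the conic.

[17, 43]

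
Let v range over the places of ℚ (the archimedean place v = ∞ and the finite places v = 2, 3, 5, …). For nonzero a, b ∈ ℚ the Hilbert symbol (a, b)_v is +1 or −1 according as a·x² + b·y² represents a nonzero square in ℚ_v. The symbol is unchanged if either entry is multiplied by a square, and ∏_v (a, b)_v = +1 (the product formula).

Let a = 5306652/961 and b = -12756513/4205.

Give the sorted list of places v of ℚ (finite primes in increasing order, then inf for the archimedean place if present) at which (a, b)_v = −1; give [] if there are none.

(a, b) ≡ (147407, -26565) mod (ℚ^×)²; places V = {2, 3, 5, 7, 11, 13, 17, 23, 29, 31, ∞}.
(a,b)_17: α=1, u≡4; β=0, v≡11 (mod 17); (4|17)=+1, (11|17)=-1; sign (−1)^0·+1^0·-1^1 = -1.
(a,b)_7: α=0, u≡4; β=5, v≡5 (mod 7); (4|7)=+1, (5|7)=-1; sign (−1)^0·+1^5·-1^0 = +1.
(a,b)_23: α=1, u≡7; β=1, v≡8 (mod 23); (7|23)=-1, (8|23)=+1; sign (−1)^1·-1^1·+1^1 = +1.
(a,b)_3: α=2, u≡2; β=1, v≡1 (mod 3); (2|3)=-1, (1|3)=+1; sign (−1)^0·-1^1·+1^2 = -1.
(a,b)_31: α=-2, u≡10; β=0, v≡4 (mod 31); (10|31)=+1, (4|31)=+1; sign (−1)^0·+1^0·+1^-2 = +1.
(a,b)_13: α=1, u≡9; β=0, v≡6 (mod 13); (9|13)=+1, (6|13)=-1; sign (−1)^0·+1^0·-1^1 = -1.
(a,b)_5: α=0, u≡2; β=-1, v≡2 (mod 5); (2|5)=-1, (2|5)=-1; sign (−1)^0·-1^-1·-1^0 = -1.
(a,b)_29: α=1, u≡14; β=-2, v≡13 (mod 29); (14|29)=-1, (13|29)=+1; sign (−1)^0·-1^-2·+1^1 = +1.
(a,b)_11: α=0, u≡8; β=1, v≡1 (mod 11); (8|11)=-1, (1|11)=+1; sign (−1)^0·-1^1·+1^0 = -1.
(a,b)_2: α=2, β=0; u≡7, v≡3 (mod 8); ε(u)ε(v)=1·1, αω(v)=2·1, βω(u)=0·0; sum ≡ 1  ⇒  -1.
(a,b)_∞: sgn(147407)=+, sgn(-26565)=−, so +1.
(147407, -26565 / ℚ) ramifies at {2, 3, 5, 11, 13, 17}: a division algebra.

[2, 3, 5, 11, 13, 17]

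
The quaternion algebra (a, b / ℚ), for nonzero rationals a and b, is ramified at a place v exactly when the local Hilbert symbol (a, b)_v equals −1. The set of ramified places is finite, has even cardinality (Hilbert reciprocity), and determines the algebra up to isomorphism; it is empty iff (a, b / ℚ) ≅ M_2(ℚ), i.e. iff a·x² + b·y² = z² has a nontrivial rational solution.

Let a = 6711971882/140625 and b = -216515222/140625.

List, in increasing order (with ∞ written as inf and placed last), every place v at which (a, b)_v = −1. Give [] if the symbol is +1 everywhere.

(a, b) ≡ (1178, -38) mod (ℚ^×)²; places V = {2, 3, 5, 7, 11, 19, 31, ∞}.
(a,b)_∞: sgn(1178)=+, sgn(-38)=−, so +1.
(a,b)_2: α=1, β=1; u≡5, v≡5 (mod 8); ε(u)ε(v)=0·0, αω(v)=1·1, βω(u)=1·1; sum ≡ 0  ⇒  +1.
(a,b)_19: α=1, u≡6; β=1, v≡9 (mod 19); (6|19)=+1, (9|19)=+1; sign (−1)^1·+1^1·+1^1 = -1.
(a,b)_3: α=-2, u≡2; β=-2, v≡1 (mod 3); (2|3)=-1, (1|3)=+1; sign (−1)^0·-1^-2·+1^-2 = +1.
(a,b)_31: α=3, u≡20; β=2, v≡11 (mod 31); (20|31)=+1, (11|31)=-1; sign (−1)^0·+1^2·-1^3 = -1.
(a,b)_5: α=-6, u≡3; β=-6, v≡2 (mod 5); (3|5)=-1, (2|5)=-1; sign (−1)^0·-1^-6·-1^-6 = +1.
(a,b)_11: α=2, u≡9; β=2, v≡10 (mod 11); (9|11)=+1, (10|11)=-1; sign (−1)^0·+1^2·-1^2 = +1.
(a,b)_7: α=2, u≡4; β=2, v≡1 (mod 7); (4|7)=+1, (1|7)=+1; sign (−1)^0·+1^2·+1^2 = +1.
|Ram(1178, -38)| = 2, even; anisotropic at {19, 31}.

[19, 31]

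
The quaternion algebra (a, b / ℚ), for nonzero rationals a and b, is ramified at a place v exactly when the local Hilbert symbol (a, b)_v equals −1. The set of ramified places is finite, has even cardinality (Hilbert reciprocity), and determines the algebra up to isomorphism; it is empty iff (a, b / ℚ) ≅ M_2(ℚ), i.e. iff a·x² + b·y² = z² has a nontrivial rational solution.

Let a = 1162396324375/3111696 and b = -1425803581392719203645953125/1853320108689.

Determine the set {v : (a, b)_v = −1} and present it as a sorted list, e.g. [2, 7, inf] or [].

(a, b) ≡ (1859834119, -26381) mod (ℚ^×)²; places V = {2, 3, 5, 7, 11, 13, 17, 23, 29, 31, 37, ∞}.
(a,b)_3: α=-4, u≡1; β=-8, v≡1 (mod 3); (1|3)=+1, (1|3)=+1; sign (−1)^0·+1^-8·+1^-4 = +1.
(a,b)_17: α=1, u≡12; β=2, v≡7 (mod 17); (12|17)=-1, (7|17)=-1; sign (−1)^0·-1^2·-1^1 = -1.
(a,b)_13: α=1, u≡7; β=2, v≡10 (mod 13); (7|13)=-1, (10|13)=+1; sign (−1)^0·-1^2·+1^1 = +1.
(a,b)_7: α=-4, u≡6; β=-10, v≡2 (mod 7); (6|7)=-1, (2|7)=+1; sign (−1)^0·-1^-10·+1^-4 = +1.
(a,b)_37: α=1, u≡29; β=3, v≡36 (mod 37); (29|37)=-1, (36|37)=+1; sign (−1)^0·-1^3·+1^1 = -1.
(a,b)_∞: sgn(1859834119)=+, sgn(-26381)=−, so +1.
(a,b)_2: α=-4, β=0; u≡7, v≡3 (mod 8); ε(u)ε(v)=1·1, αω(v)=-4·1, βω(u)=0·0; sum ≡ 1  ⇒  -1.
(a,b)_29: α=1, u≡23; β=2, v≡13 (mod 29); (23|29)=+1, (13|29)=+1; sign (−1)^0·+1^2·+1^1 = +1.
(a,b)_5: α=4, u≡4; β=6, v≡1 (mod 5); (4|5)=+1, (1|5)=+1; sign (−1)^0·+1^6·+1^4 = +1.
(a,b)_23: α=1, u≡7; β=3, v≡16 (mod 23); (7|23)=-1, (16|23)=+1; sign (−1)^1·-1^3·+1^1 = +1.
(a,b)_31: α=1, u≡1; β=3, v≡24 (mod 31); (1|31)=+1, (24|31)=-1; sign (−1)^1·+1^3·-1^1 = +1.
(a,b)_11: α=1, u≡7; β=2, v≡8 (mod 11); (7|11)=-1, (8|11)=-1; sign (−1)^0·-1^2·-1^1 = -1.
(1859834119, -26381 / ℚ) ramifies at {2, 11, 17, 37}: a division algebra.

[2, 11, 17, 37]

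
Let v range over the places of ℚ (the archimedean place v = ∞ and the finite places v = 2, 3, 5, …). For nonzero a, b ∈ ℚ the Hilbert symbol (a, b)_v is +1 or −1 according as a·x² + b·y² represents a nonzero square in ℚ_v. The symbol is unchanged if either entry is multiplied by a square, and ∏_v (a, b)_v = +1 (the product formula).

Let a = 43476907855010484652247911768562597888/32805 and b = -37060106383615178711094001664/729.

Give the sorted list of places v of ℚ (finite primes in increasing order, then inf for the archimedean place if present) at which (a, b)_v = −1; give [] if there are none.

[2, 7, 13, 23, 37, 41]

(a, b) ≡ (3626949235, -19224941) mod (ℚ^×)²; places V = {2, 3, 5, 7, 13, 17, 19, 23, 29, 37, 41, ∞}.
(a,b)_7: α=3, u≡4; β=2, v≡5 (mod 7); (4|7)=+1, (5|7)=-1; sign (−1)^0·+1^2·-1^3 = -1.
(a,b)_29: α=1, u≡27; β=1, v≡18 (mod 29); (27|29)=-1, (18|29)=-1; sign (−1)^0·-1^1·-1^1 = +1.
(a,b)_23: α=1, u≡10; β=1, v≡21 (mod 23); (10|23)=-1, (21|23)=-1; sign (−1)^1·-1^1·-1^1 = -1.
(a,b)_∞: sgn(3626949235)=+, sgn(-19224941)=−, so +1.
(a,b)_13: α=7, u≡4; β=6, v≡2 (mod 13); (4|13)=+1, (2|13)=-1; sign (−1)^0·+1^6·-1^7 = -1.
(a,b)_41: α=4, u≡35; β=3, v≡10 (mod 41); (35|41)=-1, (10|41)=+1; sign (−1)^0·-1^3·+1^4 = -1.
(a,b)_3: α=-8, u≡1; β=-6, v≡1 (mod 3); (1|3)=+1, (1|3)=+1; sign (−1)^0·+1^-6·+1^-8 = +1.
(a,b)_5: α=-1, u≡3; β=0, v≡4 (mod 5); (3|5)=-1, (4|5)=+1; sign (−1)^0·-1^0·+1^-1 = +1.
(a,b)_2: α=30, β=24; u≡3, v≡3 (mod 8); ε(u)ε(v)=1·1, αω(v)=30·1, βω(u)=24·1; sum ≡ 1  ⇒  -1.
(a,b)_37: α=1, u≡30; β=1, v≡19 (mod 37); (30|37)=+1, (19|37)=-1; sign (−1)^0·+1^1·-1^1 = -1.
(a,b)_17: α=5, u≡7; β=2, v≡4 (mod 17); (7|17)=-1, (4|17)=+1; sign (−1)^0·-1^2·+1^5 = +1.
(a,b)_19: α=1, u≡8; β=1, v≡11 (mod 19); (8|19)=-1, (11|19)=+1; sign (−1)^1·-1^1·+1^1 = +1.
|Ram(3626949235, -19224941)| = 6, even; anisotropic at {2, 7, 13, 23, 37, 41}.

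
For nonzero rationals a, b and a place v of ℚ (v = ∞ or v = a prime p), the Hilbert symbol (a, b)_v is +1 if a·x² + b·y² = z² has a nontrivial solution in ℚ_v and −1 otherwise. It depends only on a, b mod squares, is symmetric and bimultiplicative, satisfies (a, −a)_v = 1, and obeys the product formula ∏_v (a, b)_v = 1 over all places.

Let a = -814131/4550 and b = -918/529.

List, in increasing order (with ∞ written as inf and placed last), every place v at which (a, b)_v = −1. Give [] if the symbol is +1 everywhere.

Mod squares: a ≡ -3458, b ≡ -102. Check v ∈ {∞, 2, 3, 5, 7, 13, 17, 19, 23}.
v=13: a=13^-1·(≡6), b=13^0·(≡2) mod 13; (6|13)=-1, (2|13)=-1; (−1)^{-1·0·6}·(-1)^0·(-1)^-1 = -1.
v=23: a=23^2·(≡11), b=23^-2·(≡2) mod 23; (11|23)=-1, (2|23)=+1; (−1)^{2·-2·11}·(-1)^-2·(+1)^2 = +1.
v=∞: -3458 < 0 and -102 < 0  ⇒  (a,b)_∞ = -1.
v=7: a=7^-1·(≡3), b=7^0·(≡5) mod 7; (3|7)=-1, (5|7)=-1; (−1)^{-1·0·3}·(-1)^0·(-1)^-1 = -1.
v=17: a=17^0·(≡3), b=17^1·(≡7) mod 17; (3|17)=-1, (7|17)=-1; (−1)^{0·1·8}·(-1)^1·(-1)^0 = -1.
v=3: a=3^4·(≡1), b=3^3·(≡2) mod 3; (1|3)=+1, (2|3)=-1; (−1)^{4·3·1}·(+1)^3·(-1)^4 = +1.
v=19: a=19^1·(≡8), b=19^0·(≡2) mod 19; (8|19)=-1, (2|19)=-1; (−1)^{1·0·9}·(-1)^0·(-1)^1 = -1.
v=5: a=5^-2·(≡2), b=5^0·(≡3) mod 5; (2|5)=-1, (3|5)=-1; (−1)^{-2·0·2}·(-1)^0·(-1)^-2 = +1.
v=2: v_2(a)=-1, v_2(b)=1; units ≡ 7, 5 (mod 8); ε·ε+αω+βω = 1·0+-1·1+1·0 ≡ 1  ⇒  (a,b)_2 = -1.
Ram(-3458, -102) = {2, 7, 13, 17, 19, ∞}; no ℚ_2-point on the conic.

[2, 7, 13, 17, 19, inf]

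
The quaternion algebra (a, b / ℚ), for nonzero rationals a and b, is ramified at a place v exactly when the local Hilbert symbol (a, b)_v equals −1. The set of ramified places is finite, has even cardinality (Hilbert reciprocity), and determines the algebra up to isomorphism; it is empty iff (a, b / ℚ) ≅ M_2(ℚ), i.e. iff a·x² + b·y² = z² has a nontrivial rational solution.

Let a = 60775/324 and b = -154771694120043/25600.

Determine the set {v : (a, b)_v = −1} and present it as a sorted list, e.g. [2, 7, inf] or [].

[17, 19]

Mod squares: a ≡ 2431, b ≡ -323323. Check v ∈ {∞, 2, 3, 5, 7, 11, 13, 17, 19}.
v=17: a=17^1·(≡5), b=17^3·(≡1) mod 17; (5|17)=-1, (1|17)=+1; (−1)^{1·3·8}·(-1)^3·(+1)^1 = -1.
v=5: a=5^2·(≡4), b=5^-2·(≡3) mod 5; (4|5)=+1, (3|5)=-1; (−1)^{2·-2·2}·(+1)^-2·(-1)^2 = +1.
v=19: a=19^0·(≡13), b=19^1·(≡5) mod 19; (13|19)=-1, (5|19)=+1; (−1)^{0·1·9}·(-1)^1·(+1)^0 = -1.
v=7: a=7^0·(≡4), b=7^1·(≡1) mod 7; (4|7)=+1, (1|7)=+1; (−1)^{0·1·3}·(+1)^1·(+1)^0 = +1.
v=3: a=3^-4·(≡1), b=3^4·(≡2) mod 3; (1|3)=+1, (2|3)=-1; (−1)^{-4·4·1}·(+1)^4·(-1)^-4 = +1.
v=∞: 2431 > 0 and -323323 < 0  ⇒  (a,b)_∞ = +1.
v=2: v_2(a)=-2, v_2(b)=-10; units ≡ 7, 5 (mod 8); ε·ε+αω+βω = 1·0+-2·1+-10·0 ≡ 0  ⇒  (a,b)_2 = +1.
v=11: a=11^1·(≡5), b=11^3·(≡6) mod 11; (5|11)=+1, (6|11)=-1; (−1)^{1·3·5}·(+1)^3·(-1)^1 = +1.
v=13: a=13^1·(≡5), b=13^3·(≡2) mod 13; (5|13)=-1, (2|13)=-1; (−1)^{1·3·6}·(-1)^3·(-1)^1 = +1.
|Ram(2431, -323323)| = 2, even; anisotropic at {17, 19}.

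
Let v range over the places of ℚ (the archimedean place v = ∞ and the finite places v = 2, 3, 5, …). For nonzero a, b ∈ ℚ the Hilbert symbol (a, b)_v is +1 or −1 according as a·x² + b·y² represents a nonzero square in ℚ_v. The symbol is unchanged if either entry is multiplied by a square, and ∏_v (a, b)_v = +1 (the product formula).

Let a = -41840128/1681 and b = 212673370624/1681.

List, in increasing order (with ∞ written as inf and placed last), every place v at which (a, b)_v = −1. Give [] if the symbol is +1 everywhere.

Mod squares: a ≡ -163438, b ≡ 5434. Check v ∈ {∞, 2, 11, 13, 17, 19, 23, 41}.
v=11: a=11^1·(≡1), b=11^1·(≡10) mod 11; (1|11)=+1, (10|11)=-1; (−1)^{1·1·5}·(+1)^1·(-1)^1 = +1.
v=19: a=19^1·(≡5), b=19^1·(≡7) mod 19; (5|19)=+1, (7|19)=+1; (−1)^{1·1·9}·(+1)^1·(+1)^1 = -1.
v=41: a=41^-2·(≡3), b=41^-2·(≡3) mod 41; (3|41)=-1, (3|41)=-1; (−1)^{-2·-2·20}·(-1)^-2·(-1)^-2 = +1.
v=23: a=23^1·(≡13), b=23^2·(≡2) mod 23; (13|23)=+1, (2|23)=+1; (−1)^{1·2·11}·(+1)^2·(+1)^1 = +1.
v=∞: -163438 < 0 and 5434 > 0  ⇒  (a,b)_∞ = +1.
v=2: v_2(a)=9, v_2(b)=9; units ≡ 1, 5 (mod 8); ε·ε+αω+βω = 0·0+9·1+9·0 ≡ 1  ⇒  (a,b)_2 = -1.
v=17: a=17^1·(≡13), b=17^2·(≡6) mod 17; (13|17)=+1, (6|17)=-1; (−1)^{1·2·8}·(+1)^2·(-1)^1 = -1.
v=13: a=13^0·(≡2), b=13^1·(≡11) mod 13; (2|13)=-1, (11|13)=-1; (−1)^{0·1·6}·(-1)^1·(-1)^0 = -1.
(-163438, 5434 / ℚ) ramifies at {2, 13, 17, 19}: a division algebra.

[2, 13, 17, 19]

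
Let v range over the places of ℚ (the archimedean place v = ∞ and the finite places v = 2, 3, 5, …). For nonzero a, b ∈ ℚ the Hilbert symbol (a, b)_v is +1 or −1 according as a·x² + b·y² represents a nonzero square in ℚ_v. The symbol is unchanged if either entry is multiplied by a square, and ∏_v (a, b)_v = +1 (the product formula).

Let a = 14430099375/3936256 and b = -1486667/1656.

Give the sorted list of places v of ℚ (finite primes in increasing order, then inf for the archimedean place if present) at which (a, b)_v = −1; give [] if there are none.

Mod squares: a ≡ 391, b ≡ -71162. Check v ∈ {∞, 2, 3, 5, 7, 13, 17, 23, 31}.
v=2: v_2(a)=-12, v_2(b)=-3; units ≡ 7, 3 (mod 8); ε·ε+αω+βω = 1·1+-12·1+-3·0 ≡ 1  ⇒  (a,b)_2 = -1.
v=5: a=5^4·(≡4), b=5^0·(≡3) mod 5; (4|5)=+1, (3|5)=-1; (−1)^{4·0·2}·(+1)^0·(-1)^4 = +1.
v=31: a=31^-2·(≡28), b=31^2·(≡5) mod 31; (28|31)=+1, (5|31)=+1; (−1)^{-2·2·15}·(+1)^2·(+1)^-2 = +1.
v=3: a=3^10·(≡1), b=3^-2·(≡1) mod 3; (1|3)=+1, (1|3)=+1; (−1)^{10·-2·1}·(+1)^-2·(+1)^10 = +1.
v=∞: 391 > 0 and -71162 < 0  ⇒  (a,b)_∞ = +1.
v=17: a=17^1·(≡10), b=17^1·(≡2) mod 17; (10|17)=-1, (2|17)=+1; (−1)^{1·1·8}·(-1)^1·(+1)^1 = -1.
v=7: a=7^0·(≡3), b=7^1·(≡5) mod 7; (3|7)=-1, (5|7)=-1; (−1)^{0·1·3}·(-1)^1·(-1)^0 = -1.
v=13: a=13^0·(≡10), b=13^1·(≡3) mod 13; (10|13)=+1, (3|13)=+1; (−1)^{0·1·6}·(+1)^1·(+1)^0 = +1.
v=23: a=23^1·(≡10), b=23^-1·(≡10) mod 23; (10|23)=-1, (10|23)=-1; (−1)^{1·-1·11}·(-1)^-1·(-1)^1 = -1.
Ram(391, -71162) = {2, 7, 17, 23}; no ℚ_2-point on the conic.

[2, 7, 17, 23]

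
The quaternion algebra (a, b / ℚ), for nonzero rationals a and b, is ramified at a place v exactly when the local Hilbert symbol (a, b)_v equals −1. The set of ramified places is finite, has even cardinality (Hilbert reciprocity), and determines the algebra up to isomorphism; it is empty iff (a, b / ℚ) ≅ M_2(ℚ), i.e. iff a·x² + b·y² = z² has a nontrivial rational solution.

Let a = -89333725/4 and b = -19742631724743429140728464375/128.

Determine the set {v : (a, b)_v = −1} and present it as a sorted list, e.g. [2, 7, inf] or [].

[2, 3, 37, inf]

(a, b) ≡ (-3573349, -44618574) mod (ℚ^×)²; places V = {2, 3, 5, 7, 11, 13, 17, 19, 23, 37, ∞}.
(a,b)_5: α=2, u≡4; β=4, v≡4 (mod 5); (4|5)=+1, (4|5)=+1; sign (−1)^0·+1^4·+1^2 = +1.
(a,b)_11: α=0, u≡9; β=1, v≡3 (mod 11); (9|11)=+1, (3|11)=+1; sign (−1)^0·+1^1·+1^0 = +1.
(a,b)_17: α=1, u≡16; β=3, v≡16 (mod 17); (16|17)=+1, (16|17)=+1; sign (−1)^0·+1^3·+1^1 = +1.
(a,b)_19: α=1, u≡15; β=3, v≡4 (mod 19); (15|19)=-1, (4|19)=+1; sign (−1)^1·-1^3·+1^1 = +1.
(a,b)_∞: sgn(-3573349)=−, sgn(-44618574)=−, so -1.
(a,b)_2: α=-2, β=-7; u≡3, v≡1 (mod 8); ε(u)ε(v)=1·0, αω(v)=-2·0, βω(u)=-7·1; sum ≡ 1  ⇒  -1.
(a,b)_13: α=1, u≡10; β=3, v≡9 (mod 13); (10|13)=+1, (9|13)=+1; sign (−1)^0·+1^3·+1^1 = +1.
(a,b)_37: α=1, u≡21; β=4, v≡22 (mod 37); (21|37)=+1, (22|37)=-1; sign (−1)^0·+1^4·-1^1 = -1.
(a,b)_23: α=1, u≡1; β=3, v≡19 (mod 23); (1|23)=+1, (19|23)=-1; sign (−1)^1·+1^3·-1^1 = +1.
(a,b)_7: α=0, u≡4; β=1, v≡5 (mod 7); (4|7)=+1, (5|7)=-1; sign (−1)^0·+1^1·-1^0 = +1.
(a,b)_3: α=0, u≡2; β=5, v≡2 (mod 3); (2|3)=-1, (2|3)=-1; sign (−1)^0·-1^5·-1^0 = -1.
|Ram(-3573349, -44618574)| = 4, even; anisotropic at {2, 3, 37, ∞}.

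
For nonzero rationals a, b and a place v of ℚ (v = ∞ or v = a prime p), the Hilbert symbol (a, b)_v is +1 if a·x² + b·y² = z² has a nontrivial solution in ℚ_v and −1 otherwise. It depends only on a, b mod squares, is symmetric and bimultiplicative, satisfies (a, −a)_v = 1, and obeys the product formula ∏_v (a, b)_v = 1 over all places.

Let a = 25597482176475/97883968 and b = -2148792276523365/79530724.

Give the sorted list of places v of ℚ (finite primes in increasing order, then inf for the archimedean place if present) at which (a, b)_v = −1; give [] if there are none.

(a, b) ≡ (138567, -85) mod (ℚ^×)²; places V = {2, 3, 5, 7, 11, 13, 17, 19, ∞}.
(a,b)_2: α=-6, β=-2; u≡7, v≡3 (mod 8); ε(u)ε(v)=1·1, αω(v)=-6·1, βω(u)=-2·0; sum ≡ 1  ⇒  -1.
(a,b)_11: α=5, u≡8; β=4, v≡1 (mod 11); (8|11)=-1, (1|11)=+1; sign (−1)^0·-1^4·+1^5 = +1.
(a,b)_3: α=9, u≡1; β=14, v≡2 (mod 3); (1|3)=+1, (2|3)=-1; sign (−1)^0·+1^14·-1^9 = -1.
(a,b)_13: α=-1, u≡1; β=-2, v≡11 (mod 13); (1|13)=+1, (11|13)=-1; sign (−1)^0·+1^-2·-1^-1 = -1.
(a,b)_7: α=-6, u≡1; β=-6, v≡6 (mod 7); (1|7)=+1, (6|7)=-1; sign (−1)^0·+1^-6·-1^-6 = +1.
(a,b)_17: α=1, u≡8; β=1, v≡12 (mod 17); (8|17)=+1, (12|17)=-1; sign (−1)^0·+1^1·-1^1 = -1.
(a,b)_5: α=2, u≡3; β=1, v≡3 (mod 5); (3|5)=-1, (3|5)=-1; sign (−1)^0·-1^1·-1^2 = -1.
(a,b)_∞: sgn(138567)=+, sgn(-85)=−, so +1.
(a,b)_19: α=1, u≡17; β=2, v≡2 (mod 19); (17|19)=+1, (2|19)=-1; sign (−1)^0·+1^2·-1^1 = -1.
Ram(138567, -85) = {2, 3, 5, 13, 17, 19}; no ℚ_2-point on the conic.

[2, 3, 5, 13, 17, 19]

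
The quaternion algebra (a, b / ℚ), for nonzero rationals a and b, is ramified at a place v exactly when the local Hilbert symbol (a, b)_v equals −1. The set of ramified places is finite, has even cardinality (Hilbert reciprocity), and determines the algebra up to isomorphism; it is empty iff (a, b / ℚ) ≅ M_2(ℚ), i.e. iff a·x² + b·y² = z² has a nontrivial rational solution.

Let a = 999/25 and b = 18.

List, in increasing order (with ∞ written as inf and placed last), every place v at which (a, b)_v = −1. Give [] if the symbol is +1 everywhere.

[3, 37]

Mod squares: a ≡ 111, b ≡ 2. Check v ∈ {∞, 2, 3, 5, 37}.
v=2: v_2(a)=0, v_2(b)=1; units ≡ 7, 1 (mod 8); ε·ε+αω+βω = 1·0+0·0+1·0 ≡ 0  ⇒  (a,b)_2 = +1.
v=5: a=5^-2·(≡4), b=5^0·(≡3) mod 5; (4|5)=+1, (3|5)=-1; (−1)^{-2·0·2}·(+1)^0·(-1)^-2 = +1.
v=3: a=3^3·(≡1), b=3^2·(≡2) mod 3; (1|3)=+1, (2|3)=-1; (−1)^{3·2·1}·(+1)^2·(-1)^3 = -1.
v=37: a=37^1·(≡7), b=37^0·(≡18) mod 37; (7|37)=+1, (18|37)=-1; (−1)^{1·0·18}·(+1)^0·(-1)^1 = -1.
v=∞: 111 > 0 and 2 > 0  ⇒  (a,b)_∞ = +1.
Ram(111, 2) = {3, 37}; no ℚ_3-point on the conic.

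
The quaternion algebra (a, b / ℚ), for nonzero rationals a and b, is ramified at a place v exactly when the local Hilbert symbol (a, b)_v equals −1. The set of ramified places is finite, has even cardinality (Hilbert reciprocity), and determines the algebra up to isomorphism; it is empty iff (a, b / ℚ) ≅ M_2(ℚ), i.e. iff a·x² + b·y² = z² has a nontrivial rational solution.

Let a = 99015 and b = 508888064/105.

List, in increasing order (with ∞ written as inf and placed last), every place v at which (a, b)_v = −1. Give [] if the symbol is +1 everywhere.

(a, b) ≡ (99015, 52180905) mod (ℚ^×)²; places V = {2, 3, 5, 7, 17, 23, 31, 41, ∞}.
(a,b)_∞: sgn(99015)=+, sgn(52180905)=+, so +1.
(a,b)_23: α=1, u≡4; β=1, v≡11 (mod 23); (4|23)=+1, (11|23)=-1; sign (−1)^1·+1^1·-1^1 = +1.
(a,b)_41: α=1, u≡37; β=1, v≡6 (mod 41); (37|41)=+1, (6|41)=-1; sign (−1)^0·+1^1·-1^1 = -1.
(a,b)_31: α=0, u≡1; β=1, v≡21 (mod 31); (1|31)=+1, (21|31)=-1; sign (−1)^0·+1^1·-1^0 = +1.
(a,b)_2: α=0, β=10; u≡7, v≡1 (mod 8); ε(u)ε(v)=1·0, αω(v)=0·0, βω(u)=10·0; sum ≡ 0  ⇒  +1.
(a,b)_3: α=1, u≡2; β=-1, v≡1 (mod 3); (2|3)=-1, (1|3)=+1; sign (−1)^1·-1^-1·+1^1 = +1.
(a,b)_5: α=1, u≡3; β=-1, v≡4 (mod 5); (3|5)=-1, (4|5)=+1; sign (−1)^0·-1^-1·+1^1 = -1.
(a,b)_17: α=0, u≡7; β=1, v≡2 (mod 17); (7|17)=-1, (2|17)=+1; sign (−1)^0·-1^1·+1^0 = -1.
(a,b)_7: α=1, u≡5; β=-1, v≡6 (mod 7); (5|7)=-1, (6|7)=-1; sign (−1)^1·-1^-1·-1^1 = -1.
(99015, 52180905 / ℚ) ramifies at {5, 7, 17, 41}: a division algebra.

[5, 7, 17, 41]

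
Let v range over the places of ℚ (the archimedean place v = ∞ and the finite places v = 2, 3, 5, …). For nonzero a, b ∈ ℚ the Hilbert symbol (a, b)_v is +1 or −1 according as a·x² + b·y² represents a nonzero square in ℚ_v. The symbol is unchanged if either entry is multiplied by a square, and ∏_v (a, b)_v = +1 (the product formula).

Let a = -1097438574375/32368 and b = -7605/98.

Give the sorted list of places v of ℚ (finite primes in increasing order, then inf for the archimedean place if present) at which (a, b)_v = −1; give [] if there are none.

(a, b) ≡ (-5313, -10) mod (ℚ^×)²; places V = {2, 3, 5, 7, 11, 13, 17, 23, ∞}.
(a,b)_13: α=4, u≡1; β=2, v≡1 (mod 13); (1|13)=+1, (1|13)=+1; sign (−1)^0·+1^2·+1^4 = +1.
(a,b)_23: α=1, u≡11; β=0, v≡9 (mod 23); (11|23)=-1, (9|23)=+1; sign (−1)^0·-1^0·+1^1 = +1.
(a,b)_3: α=5, u≡2; β=2, v≡2 (mod 3); (2|3)=-1, (2|3)=-1; sign (−1)^0·-1^2·-1^5 = -1.
(a,b)_5: α=4, u≡2; β=1, v≡3 (mod 5); (2|5)=-1, (3|5)=-1; sign (−1)^0·-1^1·-1^4 = -1.
(a,b)_2: α=-4, β=-1; u≡7, v≡3 (mod 8); ε(u)ε(v)=1·1, αω(v)=-4·1, βω(u)=-1·0; sum ≡ 1  ⇒  -1.
(a,b)_∞: sgn(-5313)=−, sgn(-10)=−, so -1.
(a,b)_17: α=-2, u≡13; β=0, v≡10 (mod 17); (13|17)=+1, (10|17)=-1; sign (−1)^0·+1^0·-1^-2 = +1.
(a,b)_11: α=1, u≡9; β=0, v≡4 (mod 11); (9|11)=+1, (4|11)=+1; sign (−1)^0·+1^0·+1^1 = +1.
(a,b)_7: α=-1, u≡1; β=-2, v≡2 (mod 7); (1|7)=+1, (2|7)=+1; sign (−1)^0·+1^-2·+1^-1 = +1.
(-5313, -10 / ℚ) ramifies at {2, 3, 5, ∞}: a division algebra.

[2, 3, 5, inf]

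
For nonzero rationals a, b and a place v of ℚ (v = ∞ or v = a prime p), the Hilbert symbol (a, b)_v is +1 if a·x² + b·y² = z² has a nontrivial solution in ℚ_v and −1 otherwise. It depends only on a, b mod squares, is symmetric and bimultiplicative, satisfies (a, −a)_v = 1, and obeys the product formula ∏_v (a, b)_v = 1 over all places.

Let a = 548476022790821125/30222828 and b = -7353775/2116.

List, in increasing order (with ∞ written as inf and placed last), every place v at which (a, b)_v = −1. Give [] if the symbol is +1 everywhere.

[3, 7]

(a, b) ≡ (15015, -2431) mod (ℚ^×)²; places V = {2, 3, 5, 7, 11, 13, 17, 23, ∞}.
(a,b)_17: α=0, u≡16; β=1, v≡3 (mod 17); (16|17)=+1, (3|17)=-1; sign (−1)^0·+1^1·-1^0 = +1.
(a,b)_5: α=3, u≡3; β=2, v≡4 (mod 5); (3|5)=-1, (4|5)=+1; sign (−1)^0·-1^2·+1^3 = +1.
(a,b)_3: α=-3, u≡1; β=0, v≡2 (mod 3); (1|3)=+1, (2|3)=-1; sign (−1)^0·+1^0·-1^-3 = -1.
(a,b)_2: α=-2, β=-2; u≡7, v≡1 (mod 8); ε(u)ε(v)=1·0, αω(v)=-2·0, βω(u)=-2·0; sum ≡ 0  ⇒  +1.
(a,b)_11: α=11, u≡9; β=3, v≡2 (mod 11); (9|11)=+1, (2|11)=-1; sign (−1)^1·+1^3·-1^11 = +1.
(a,b)_13: α=3, u≡2; β=1, v≡2 (mod 13); (2|13)=-1, (2|13)=-1; sign (−1)^0·-1^1·-1^3 = +1.
(a,b)_23: α=-4, u≡5; β=-2, v≡21 (mod 23); (5|23)=-1, (21|23)=-1; sign (−1)^0·-1^-2·-1^-4 = +1.
(a,b)_∞: sgn(15015)=+, sgn(-2431)=−, so +1.
(a,b)_7: α=1, u≡5; β=0, v≡6 (mod 7); (5|7)=-1, (6|7)=-1; sign (−1)^0·-1^0·-1^1 = -1.
(15015, -2431 / ℚ) ramifies at {3, 7}: a division algebra.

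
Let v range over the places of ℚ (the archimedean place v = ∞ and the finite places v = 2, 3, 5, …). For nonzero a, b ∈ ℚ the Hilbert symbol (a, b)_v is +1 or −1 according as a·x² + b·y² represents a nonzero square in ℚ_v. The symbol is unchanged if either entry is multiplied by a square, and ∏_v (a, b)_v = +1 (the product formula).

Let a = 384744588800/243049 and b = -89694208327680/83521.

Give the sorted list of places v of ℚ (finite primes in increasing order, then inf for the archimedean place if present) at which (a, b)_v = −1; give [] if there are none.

[5, 37]

Mod squares: a ≡ 355718, b ≡ -46805. Check v ∈ {∞, 2, 3, 5, 11, 13, 17, 19, 23, 29, 37}.
v=11: a=11^1·(≡4), b=11^1·(≡6) mod 11; (4|11)=+1, (6|11)=-1; (−1)^{1·1·5}·(+1)^1·(-1)^1 = +1.
v=5: a=5^2·(≡3), b=5^1·(≡4) mod 5; (3|5)=-1, (4|5)=+1; (−1)^{2·1·2}·(-1)^1·(+1)^2 = -1.
v=13: a=13^2·(≡9), b=13^0·(≡2) mod 13; (9|13)=+1, (2|13)=-1; (−1)^{2·0·6}·(+1)^0·(-1)^2 = +1.
v=∞: 355718 > 0 and -46805 < 0  ⇒  (a,b)_∞ = +1.
v=2: v_2(a)=9, v_2(b)=16; units ≡ 3, 3 (mod 8); ε·ε+αω+βω = 1·1+9·1+16·1 ≡ 0  ⇒  (a,b)_2 = +1.
v=3: a=3^0·(≡2), b=3^4·(≡1) mod 3; (2|3)=-1, (1|3)=+1; (−1)^{0·4·1}·(-1)^4·(+1)^0 = +1.
v=19: a=19^1·(≡4), b=19^2·(≡16) mod 19; (4|19)=+1, (16|19)=+1; (−1)^{1·2·9}·(+1)^2·(+1)^1 = +1.
v=29: a=29^-2·(≡23), b=29^0·(≡22) mod 29; (23|29)=+1, (22|29)=+1; (−1)^{-2·0·14}·(+1)^0·(+1)^-2 = +1.
v=23: a=23^1·(≡14), b=23^1·(≡16) mod 23; (14|23)=-1, (16|23)=+1; (−1)^{1·1·11}·(-1)^1·(+1)^1 = +1.
v=37: a=37^1·(≡24), b=37^1·(≡7) mod 37; (24|37)=-1, (7|37)=+1; (−1)^{1·1·18}·(-1)^1·(+1)^1 = -1.
v=17: a=17^-2·(≡7), b=17^-4·(≡13) mod 17; (7|17)=-1, (13|17)=+1; (−1)^{-2·-4·8}·(-1)^-4·(+1)^-2 = +1.
|Ram(355718, -46805)| = 2, even; anisotropic at {5, 37}.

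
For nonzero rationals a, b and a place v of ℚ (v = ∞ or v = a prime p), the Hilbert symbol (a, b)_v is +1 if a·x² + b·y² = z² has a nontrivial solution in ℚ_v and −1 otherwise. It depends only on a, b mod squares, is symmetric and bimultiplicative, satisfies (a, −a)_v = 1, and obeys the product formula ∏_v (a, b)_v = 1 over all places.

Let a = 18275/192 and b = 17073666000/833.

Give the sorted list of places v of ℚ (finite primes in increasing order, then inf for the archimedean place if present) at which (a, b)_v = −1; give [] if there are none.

Mod squares: a ≡ 2193, b ≡ 4845. Check v ∈ {∞, 2, 3, 5, 7, 17, 19, 43}.
v=5: a=5^2·(≡3), b=5^3·(≡1) mod 5; (3|5)=-1, (1|5)=+1; (−1)^{2·3·2}·(-1)^3·(+1)^2 = -1.
v=17: a=17^1·(≡11), b=17^-1·(≡16) mod 17; (11|17)=-1, (16|17)=+1; (−1)^{1·-1·8}·(-1)^-1·(+1)^1 = -1.
v=43: a=43^1·(≡32), b=43^2·(≡22) mod 43; (32|43)=-1, (22|43)=-1; (−1)^{1·2·21}·(-1)^2·(-1)^1 = -1.
v=3: a=3^-1·(≡2), b=3^5·(≡1) mod 3; (2|3)=-1, (1|3)=+1; (−1)^{-1·5·1}·(-1)^5·(+1)^-1 = +1.
v=19: a=19^0·(≡8), b=19^1·(≡2) mod 19; (8|19)=-1, (2|19)=-1; (−1)^{0·1·9}·(-1)^1·(-1)^0 = -1.
v=7: a=7^0·(≡4), b=7^-2·(≡2) mod 7; (4|7)=+1, (2|7)=+1; (−1)^{0·-2·3}·(+1)^-2·(+1)^0 = +1.
v=∞: 2193 > 0 and 4845 > 0  ⇒  (a,b)_∞ = +1.
v=2: v_2(a)=-6, v_2(b)=4; units ≡ 1, 5 (mod 8); ε·ε+αω+βω = 0·0+-6·1+4·0 ≡ 0  ⇒  (a,b)_2 = +1.
Ram(2193, 4845) = {5, 17, 19, 43}; no ℚ_5-point on the conic.

[5, 17, 19, 43]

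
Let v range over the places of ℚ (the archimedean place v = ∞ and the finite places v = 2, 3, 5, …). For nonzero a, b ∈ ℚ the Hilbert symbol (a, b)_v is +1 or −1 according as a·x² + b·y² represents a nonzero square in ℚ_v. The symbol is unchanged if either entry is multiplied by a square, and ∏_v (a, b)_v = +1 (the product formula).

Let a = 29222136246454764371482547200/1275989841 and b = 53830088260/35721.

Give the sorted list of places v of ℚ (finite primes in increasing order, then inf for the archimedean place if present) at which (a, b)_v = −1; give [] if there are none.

(a, b) ≡ (157573, 14003665) mod (ℚ^×)²; places V = {2, 3, 5, 7, 13, 17, 19, 23, 29, 31, ∞}.
(a,b)_∞: sgn(157573)=+, sgn(14003665)=+, so +1.
(a,b)_3: α=-12, u≡1; β=-6, v≡1 (mod 3); (1|3)=+1, (1|3)=+1; sign (−1)^0·+1^-6·+1^-12 = +1.
(a,b)_2: α=10, β=2; u≡5, v≡1 (mod 8); ε(u)ε(v)=0·0, αω(v)=10·0, βω(u)=2·1; sum ≡ 0  ⇒  +1.
(a,b)_7: α=-4, u≡6; β=-2, v≡4 (mod 7); (6|7)=-1, (4|7)=+1; sign (−1)^0·-1^-2·+1^-4 = +1.
(a,b)_17: α=3, u≡8; β=1, v≡5 (mod 17); (8|17)=+1, (5|17)=-1; sign (−1)^0·+1^1·-1^3 = -1.
(a,b)_23: α=3, u≡5; β=1, v≡10 (mod 23); (5|23)=-1, (10|23)=-1; sign (−1)^1·-1^1·-1^3 = -1.
(a,b)_13: α=3, u≡7; β=1, v≡3 (mod 13); (7|13)=-1, (3|13)=+1; sign (−1)^0·-1^1·+1^3 = -1.
(a,b)_19: α=2, u≡16; β=1, v≡17 (mod 19); (16|19)=+1, (17|19)=+1; sign (−1)^0·+1^1·+1^2 = +1.
(a,b)_31: α=5, u≡22; β=2, v≡19 (mod 31); (22|31)=-1, (19|31)=+1; sign (−1)^0·-1^2·+1^5 = +1.
(a,b)_5: α=2, u≡3; β=1, v≡2 (mod 5); (3|5)=-1, (2|5)=-1; sign (−1)^0·-1^1·-1^2 = -1.
(a,b)_29: α=2, u≡6; β=1, v≡7 (mod 29); (6|29)=+1, (7|29)=+1; sign (−1)^0·+1^1·+1^2 = +1.
(157573, 14003665 / ℚ) ramifies at {5, 13, 17, 23}: a division algebra.

[5, 13, 17, 23]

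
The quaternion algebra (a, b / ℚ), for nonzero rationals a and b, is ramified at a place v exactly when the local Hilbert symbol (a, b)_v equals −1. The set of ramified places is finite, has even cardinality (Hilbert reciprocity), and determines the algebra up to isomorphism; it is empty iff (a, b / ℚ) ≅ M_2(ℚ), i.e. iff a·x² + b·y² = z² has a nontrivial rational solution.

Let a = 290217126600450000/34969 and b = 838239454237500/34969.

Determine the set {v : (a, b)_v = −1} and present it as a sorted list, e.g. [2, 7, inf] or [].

[19, 41]

(a, b) ≡ (205, 95) mod (ℚ^×)²; places V = {2, 3, 5, 7, 11, 17, 19, 23, 41, ∞}.
(a,b)_3: α=2, u≡1; β=4, v≡2 (mod 3); (1|3)=+1, (2|3)=-1; sign (−1)^0·+1^4·-1^2 = +1.
(a,b)_7: α=2, u≡1; β=2, v≡2 (mod 7); (1|7)=+1, (2|7)=+1; sign (−1)^0·+1^2·+1^2 = +1.
(a,b)_19: α=2, u≡3; β=1, v≡7 (mod 19); (3|19)=-1, (7|19)=+1; sign (−1)^0·-1^1·+1^2 = -1.
(a,b)_23: α=2, u≡17; β=2, v≡16 (mod 23); (17|23)=-1, (16|23)=+1; sign (−1)^0·-1^2·+1^2 = +1.
(a,b)_11: α=-2, u≡2; β=-2, v≡6 (mod 11); (2|11)=-1, (6|11)=-1; sign (−1)^0·-1^-2·-1^-2 = +1.
(a,b)_2: α=4, β=2; u≡5, v≡7 (mod 8); ε(u)ε(v)=0·1, αω(v)=4·0, βω(u)=2·1; sum ≡ 0  ⇒  +1.
(a,b)_∞: sgn(205)=+, sgn(95)=+, so +1.
(a,b)_17: α=-2, u≡15; β=-2, v≡10 (mod 17); (15|17)=+1, (10|17)=-1; sign (−1)^0·+1^-2·-1^-2 = +1.
(a,b)_41: α=3, u≡40; β=2, v≡22 (mod 41); (40|41)=+1, (22|41)=-1; sign (−1)^0·+1^2·-1^3 = -1.
(a,b)_5: α=5, u≡1; β=5, v≡4 (mod 5); (1|5)=+1, (4|5)=+1; sign (−1)^0·+1^5·+1^5 = +1.
Ram(205, 95) = {19, 41}; no ℚ_19-point on the conic.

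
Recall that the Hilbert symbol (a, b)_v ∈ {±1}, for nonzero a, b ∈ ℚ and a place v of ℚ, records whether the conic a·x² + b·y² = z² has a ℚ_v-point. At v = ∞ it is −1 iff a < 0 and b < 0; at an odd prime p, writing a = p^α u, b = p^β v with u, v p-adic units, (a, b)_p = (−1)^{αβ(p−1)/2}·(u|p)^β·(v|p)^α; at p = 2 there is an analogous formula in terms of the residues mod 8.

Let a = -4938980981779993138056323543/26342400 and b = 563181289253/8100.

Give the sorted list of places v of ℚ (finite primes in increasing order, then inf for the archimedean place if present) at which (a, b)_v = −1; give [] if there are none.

Mod squares: a ≡ -698523, b ≡ 4321493. Check v ∈ {∞, 2, 3, 5, 7, 11, 13, 19, 23, 29, 31, 37}.
v=2: v_2(a)=-10, v_2(b)=-2; units ≡ 5, 5 (mod 8); ε·ε+αω+βω = 0·0+-10·1+-2·1 ≡ 0  ⇒  (a,b)_2 = +1.
v=29: a=29^3·(≡18), b=29^1·(≡11) mod 29; (18|29)=-1, (11|29)=-1; (−1)^{3·1·14}·(-1)^1·(-1)^3 = +1.
v=5: a=5^-2·(≡2), b=5^-2·(≡2) mod 5; (2|5)=-1, (2|5)=-1; (−1)^{-2·-2·2}·(-1)^-2·(-1)^-2 = +1.
v=19: a=19^8·(≡14), b=19^5·(≡6) mod 19; (14|19)=-1, (6|19)=+1; (−1)^{8·5·9}·(-1)^5·(+1)^8 = -1.
v=3: a=3^-1·(≡1), b=3^-4·(≡2) mod 3; (1|3)=+1, (2|3)=-1; (−1)^{-1·-4·1}·(+1)^-4·(-1)^-1 = -1.
v=37: a=37^1·(≡28), b=37^0·(≡3) mod 37; (28|37)=+1, (3|37)=+1; (−1)^{1·0·18}·(+1)^0·(+1)^1 = +1.
v=∞: -698523 < 0 and 4321493 > 0  ⇒  (a,b)_∞ = +1.
v=13: a=13^2·(≡2), b=13^0·(≡11) mod 13; (2|13)=-1, (11|13)=-1; (−1)^{2·0·6}·(-1)^0·(-1)^2 = +1.
v=23: a=23^2·(≡14), b=23^1·(≡3) mod 23; (14|23)=-1, (3|23)=+1; (−1)^{2·1·11}·(-1)^1·(+1)^2 = -1.
v=11: a=11^2·(≡10), b=11^1·(≡9) mod 11; (10|11)=-1, (9|11)=+1; (−1)^{2·1·5}·(-1)^1·(+1)^2 = -1.
v=7: a=7^-3·(≡5), b=7^0·(≡2) mod 7; (5|7)=-1, (2|7)=+1; (−1)^{-3·0·3}·(-1)^0·(+1)^-3 = +1.
v=31: a=31^3·(≡16), b=31^1·(≡22) mod 31; (16|31)=+1, (22|31)=-1; (−1)^{3·1·15}·(+1)^1·(-1)^3 = +1.
Ram(-698523, 4321493) = {3, 11, 19, 23}; no ℚ_3-point on the conic.

[3, 11, 19, 23]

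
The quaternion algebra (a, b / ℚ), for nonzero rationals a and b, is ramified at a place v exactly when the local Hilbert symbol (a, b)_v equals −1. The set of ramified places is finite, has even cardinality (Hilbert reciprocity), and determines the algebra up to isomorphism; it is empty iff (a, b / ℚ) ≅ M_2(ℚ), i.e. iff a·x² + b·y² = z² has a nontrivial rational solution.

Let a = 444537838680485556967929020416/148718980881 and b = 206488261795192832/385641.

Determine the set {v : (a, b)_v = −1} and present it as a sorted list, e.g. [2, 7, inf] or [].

Mod squares: a ≡ 95914, b ≡ 12818. Check v ∈ {∞, 2, 3, 7, 13, 17, 23, 29, 31}.
v=3: a=3^-12·(≡1), b=3^-6·(≡2) mod 3; (1|3)=+1, (2|3)=-1; (−1)^{-12·-6·1}·(+1)^-6·(-1)^-12 = +1.
v=29: a=29^2·(≡26), b=29^1·(≡24) mod 29; (26|29)=-1, (24|29)=+1; (−1)^{2·1·14}·(-1)^1·(+1)^2 = -1.
v=13: a=13^1·(≡7), b=13^1·(≡7) mod 13; (7|13)=-1, (7|13)=-1; (−1)^{1·1·6}·(-1)^1·(-1)^1 = +1.
v=2: v_2(a)=25, v_2(b)=13; units ≡ 5, 1 (mod 8); ε·ε+αω+βω = 0·0+25·0+13·1 ≡ 1  ⇒  (a,b)_2 = -1.
v=∞: 95914 > 0 and 12818 > 0  ⇒  (a,b)_∞ = +1.
v=7: a=7^3·(≡6), b=7^2·(≡2) mod 7; (6|7)=-1, (2|7)=+1; (−1)^{3·2·3}·(-1)^2·(+1)^3 = +1.
v=31: a=31^3·(≡18), b=31^2·(≡27) mod 31; (18|31)=+1, (27|31)=-1; (−1)^{3·2·15}·(+1)^2·(-1)^3 = -1.
v=17: a=17^9·(≡1), b=17^5·(≡7) mod 17; (1|17)=+1, (7|17)=-1; (−1)^{9·5·8}·(+1)^5·(-1)^9 = -1.
v=23: a=23^-4·(≡2), b=23^-2·(≡10) mod 23; (2|23)=+1, (10|23)=-1; (−1)^{-4·-2·11}·(+1)^-2·(-1)^-4 = +1.
|Ram(95914, 12818)| = 4, even; anisotropic at {2, 17, 29, 31}.

[2, 17, 29, 31]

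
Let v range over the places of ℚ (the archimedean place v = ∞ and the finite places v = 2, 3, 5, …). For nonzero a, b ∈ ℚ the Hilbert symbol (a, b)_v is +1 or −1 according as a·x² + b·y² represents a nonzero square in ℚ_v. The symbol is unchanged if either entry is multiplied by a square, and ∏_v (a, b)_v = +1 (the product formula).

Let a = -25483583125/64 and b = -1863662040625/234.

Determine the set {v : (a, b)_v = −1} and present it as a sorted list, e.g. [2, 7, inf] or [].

[5, inf]

Mod squares: a ≡ -13, b ≡ -10010. Check v ∈ {∞, 2, 3, 5, 7, 11, 13, 23}.
v=5: a=5^4·(≡3), b=5^5·(≡3) mod 5; (3|5)=-1, (3|5)=-1; (−1)^{4·5·2}·(-1)^5·(-1)^4 = -1.
v=7: a=7^2·(≡2), b=7^1·(≡6) mod 7; (2|7)=+1, (6|7)=-1; (−1)^{2·1·3}·(+1)^1·(-1)^2 = +1.
v=2: v_2(a)=-6, v_2(b)=-1; units ≡ 3, 3 (mod 8); ε·ε+αω+βω = 1·1+-6·1+-1·1 ≡ 0  ⇒  (a,b)_2 = +1.
v=13: a=13^1·(≡9), b=13^-1·(≡1) mod 13; (9|13)=+1, (1|13)=+1; (−1)^{1·-1·6}·(+1)^-1·(+1)^1 = +1.
v=11: a=11^2·(≡1), b=11^5·(≡5) mod 11; (1|11)=+1, (5|11)=+1; (−1)^{2·5·5}·(+1)^5·(+1)^2 = +1.
v=23: a=23^2·(≡17), b=23^2·(≡9) mod 23; (17|23)=-1, (9|23)=+1; (−1)^{2·2·11}·(-1)^2·(+1)^2 = +1.
v=∞: -13 < 0 and -10010 < 0  ⇒  (a,b)_∞ = -1.
v=3: a=3^0·(≡2), b=3^-2·(≡1) mod 3; (2|3)=-1, (1|3)=+1; (−1)^{0·-2·1}·(-1)^-2·(+1)^0 = +1.
|Ram(-13, -10010)| = 2, even; anisotropic at {5, ∞}.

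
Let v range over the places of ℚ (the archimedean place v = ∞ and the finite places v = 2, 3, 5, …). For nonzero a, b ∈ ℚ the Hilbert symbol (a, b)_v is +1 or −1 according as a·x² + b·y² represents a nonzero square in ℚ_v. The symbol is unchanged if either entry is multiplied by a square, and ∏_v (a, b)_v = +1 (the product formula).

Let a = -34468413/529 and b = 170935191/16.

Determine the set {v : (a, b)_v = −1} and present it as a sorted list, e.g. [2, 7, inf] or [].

Mod squares: a ≡ -703437, b ≡ 234479. Check v ∈ {∞, 2, 3, 7, 19, 23, 41, 43}.
v=43: a=43^1·(≡21), b=43^1·(≡1) mod 43; (21|43)=+1, (1|43)=+1; (−1)^{1·1·21}·(+1)^1·(+1)^1 = -1.
v=23: a=23^-2·(≡8), b=23^0·(≡17) mod 23; (8|23)=+1, (17|23)=-1; (−1)^{-2·0·11}·(+1)^0·(-1)^-2 = +1.
v=∞: -703437 < 0 and 234479 > 0  ⇒  (a,b)_∞ = +1.
v=2: v_2(a)=0, v_2(b)=-4; units ≡ 3, 7 (mod 8); ε·ε+αω+βω = 1·1+0·0+-4·1 ≡ 1  ⇒  (a,b)_2 = -1.
v=3: a=3^1·(≡1), b=3^6·(≡2) mod 3; (1|3)=+1, (2|3)=-1; (−1)^{1·6·1}·(+1)^6·(-1)^1 = -1.
v=7: a=7^3·(≡2), b=7^1·(≡1) mod 7; (2|7)=+1, (1|7)=+1; (−1)^{3·1·3}·(+1)^1·(+1)^3 = -1.
v=19: a=19^1·(≡15), b=19^1·(≡2) mod 19; (15|19)=-1, (2|19)=-1; (−1)^{1·1·9}·(-1)^1·(-1)^1 = -1.
v=41: a=41^1·(≡38), b=41^1·(≡40) mod 41; (38|41)=-1, (40|41)=+1; (−1)^{1·1·20}·(-1)^1·(+1)^1 = -1.
|Ram(-703437, 234479)| = 6, even; anisotropic at {2, 3, 7, 19, 41, 43}.

[2, 3, 7, 19, 41, 43]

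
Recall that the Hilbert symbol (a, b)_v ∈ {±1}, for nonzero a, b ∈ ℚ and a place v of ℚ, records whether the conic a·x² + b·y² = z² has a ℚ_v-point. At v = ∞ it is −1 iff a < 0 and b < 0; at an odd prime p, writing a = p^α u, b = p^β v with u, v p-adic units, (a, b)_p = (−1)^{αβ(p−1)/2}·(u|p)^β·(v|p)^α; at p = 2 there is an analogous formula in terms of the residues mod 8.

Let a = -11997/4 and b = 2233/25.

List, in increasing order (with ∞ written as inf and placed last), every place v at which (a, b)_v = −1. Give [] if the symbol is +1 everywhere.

[]

(a, b) ≡ (-1333, 2233) mod (ℚ^×)²; places V = {2, 3, 5, 7, 11, 29, 31, 43, ∞}.
(a,b)_∞: sgn(-1333)=−, sgn(2233)=+, so +1.
(a,b)_3: α=2, u≡2; β=0, v≡1 (mod 3); (2|3)=-1, (1|3)=+1; sign (−1)^0·-1^0·+1^2 = +1.
(a,b)_31: α=1, u≡4; β=0, v≡5 (mod 31); (4|31)=+1, (5|31)=+1; sign (−1)^0·+1^0·+1^1 = +1.
(a,b)_11: α=0, u≡1; β=1, v≡9 (mod 11); (1|11)=+1, (9|11)=+1; sign (−1)^0·+1^1·+1^0 = +1.
(a,b)_29: α=0, u≡24; β=1, v≡17 (mod 29); (24|29)=+1, (17|29)=-1; sign (−1)^0·+1^1·-1^0 = +1.
(a,b)_2: α=-2, β=0; u≡3, v≡1 (mod 8); ε(u)ε(v)=1·0, αω(v)=-2·0, βω(u)=0·1; sum ≡ 0  ⇒  +1.
(a,b)_5: α=0, u≡2; β=-2, v≡3 (mod 5); (2|5)=-1, (3|5)=-1; sign (−1)^0·-1^-2·-1^0 = +1.
(a,b)_7: α=0, u≡2; β=1, v≡1 (mod 7); (2|7)=+1, (1|7)=+1; sign (−1)^0·+1^1·+1^0 = +1.
(a,b)_43: α=1, u≡27; β=0, v≡36 (mod 43); (27|43)=-1, (36|43)=+1; sign (−1)^0·-1^0·+1^1 = +1.
Every local symbol is +1, so the conic -1333·x² + 2233·y² = z² has ℚ_v-points for all v and hence a ℚ-point; (a, b / ℚ) ≅ M_2(ℚ).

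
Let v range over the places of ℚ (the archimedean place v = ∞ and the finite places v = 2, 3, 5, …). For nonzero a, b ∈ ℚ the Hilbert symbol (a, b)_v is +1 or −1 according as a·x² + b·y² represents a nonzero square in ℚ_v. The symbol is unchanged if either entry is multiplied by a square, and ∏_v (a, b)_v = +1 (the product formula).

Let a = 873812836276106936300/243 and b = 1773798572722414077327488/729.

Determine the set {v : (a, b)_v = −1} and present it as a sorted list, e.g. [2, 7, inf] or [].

[3, 13, 17, 29]

(a, b) ≡ (609, 12818) mod (ℚ^×)²; places V = {2, 3, 5, 7, 11, 13, 17, 23, 29, ∞}.
(a,b)_11: α=0, u≡3; β=2, v≡3 (mod 11); (3|11)=+1, (3|11)=+1; sign (−1)^0·+1^2·+1^0 = +1.
(a,b)_3: α=-5, u≡2; β=-6, v≡2 (mod 3); (2|3)=-1, (2|3)=-1; sign (−1)^0·-1^-6·-1^-5 = -1.
(a,b)_29: α=1, u≡19; β=1, v≡23 (mod 29); (19|29)=-1, (23|29)=+1; sign (−1)^0·-1^1·+1^1 = -1.
(a,b)_17: α=4, u≡11; β=7, v≡6 (mod 17); (11|17)=-1, (6|17)=-1; sign (−1)^0·-1^7·-1^4 = -1.
(a,b)_23: α=2, u≡15; β=2, v≡5 (mod 23); (15|23)=-1, (5|23)=-1; sign (−1)^0·-1^2·-1^2 = +1.
(a,b)_∞: sgn(609)=+, sgn(12818)=+, so +1.
(a,b)_2: α=2, β=7; u≡1, v≡1 (mod 8); ε(u)ε(v)=0·0, αω(v)=2·0, βω(u)=7·0; sum ≡ 0  ⇒  +1.
(a,b)_7: α=9, u≡5; β=2, v≡1 (mod 7); (5|7)=-1, (1|7)=+1; sign (−1)^0·-1^2·+1^9 = +1.
(a,b)_13: α=2, u≡7; β=5, v≡5 (mod 13); (7|13)=-1, (5|13)=-1; sign (−1)^0·-1^5·-1^2 = -1.
(a,b)_5: α=2, u≡4; β=0, v≡2 (mod 5); (4|5)=+1, (2|5)=-1; sign (−1)^0·+1^0·-1^2 = +1.
(609, 12818 / ℚ) ramifies at {3, 13, 17, 29}: a division algebra.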